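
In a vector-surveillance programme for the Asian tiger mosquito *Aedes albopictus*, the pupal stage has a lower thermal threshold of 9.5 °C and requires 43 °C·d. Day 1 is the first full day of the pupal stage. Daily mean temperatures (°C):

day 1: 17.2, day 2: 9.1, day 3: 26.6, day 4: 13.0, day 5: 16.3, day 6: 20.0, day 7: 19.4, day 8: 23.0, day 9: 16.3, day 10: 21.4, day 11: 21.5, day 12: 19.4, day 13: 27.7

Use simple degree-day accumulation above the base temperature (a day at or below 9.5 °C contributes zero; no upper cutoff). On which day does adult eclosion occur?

day 6

Daily DD above 9.5 °C: 7.7, 0.0, 17.1, 3.5, 6.8, 10.5, 9.9, 13.5, 6.8, 11.9, 12.0, 9.9, 18.2.
Cumulative: 7.7, 7.7, 24.8, 28.3, 35.1, 45.6, 55.5, 69.0, 75.8, 87.7, 99.7, 109.6, 127.8.
The total first reaches 43 DD on day 6.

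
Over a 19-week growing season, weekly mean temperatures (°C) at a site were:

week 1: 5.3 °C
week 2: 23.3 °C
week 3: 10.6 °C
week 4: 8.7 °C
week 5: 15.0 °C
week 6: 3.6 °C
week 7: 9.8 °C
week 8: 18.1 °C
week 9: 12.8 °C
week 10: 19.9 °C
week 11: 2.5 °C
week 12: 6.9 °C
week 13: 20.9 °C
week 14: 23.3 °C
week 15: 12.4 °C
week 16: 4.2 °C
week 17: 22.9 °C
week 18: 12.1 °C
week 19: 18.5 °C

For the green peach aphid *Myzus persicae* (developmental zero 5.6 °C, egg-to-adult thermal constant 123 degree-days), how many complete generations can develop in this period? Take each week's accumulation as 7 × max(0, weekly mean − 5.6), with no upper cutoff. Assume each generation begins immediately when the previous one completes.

Weekly DD (7 × max(0, T̄ − 5.6)): 0.0, 123.9, 35.0, 21.7, 65.8, 0.0, 29.4, 87.5, 50.4, 100.1, 0.0, 9.1, 107.1, 123.9, 47.6, 0.0, 121.1, 45.5, 90.3.
Season total = 1058.4 DD.
Complete generations = ⌊1058.4 / 123⌋ = 8.

8 generations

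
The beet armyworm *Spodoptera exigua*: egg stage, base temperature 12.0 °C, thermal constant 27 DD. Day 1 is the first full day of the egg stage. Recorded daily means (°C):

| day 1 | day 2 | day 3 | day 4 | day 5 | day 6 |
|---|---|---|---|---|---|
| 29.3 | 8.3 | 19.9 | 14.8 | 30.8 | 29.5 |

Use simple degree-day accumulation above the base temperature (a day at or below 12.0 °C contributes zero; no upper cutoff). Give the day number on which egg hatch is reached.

Daily DD above 12.0 °C: 17.3, 0.0, 7.9, 2.8, 18.8, 17.5.
Cumulative: 17.3, 17.3, 25.2, 28.0, 46.8, 64.3.
The total first reaches 27 DD on day 4.

day 4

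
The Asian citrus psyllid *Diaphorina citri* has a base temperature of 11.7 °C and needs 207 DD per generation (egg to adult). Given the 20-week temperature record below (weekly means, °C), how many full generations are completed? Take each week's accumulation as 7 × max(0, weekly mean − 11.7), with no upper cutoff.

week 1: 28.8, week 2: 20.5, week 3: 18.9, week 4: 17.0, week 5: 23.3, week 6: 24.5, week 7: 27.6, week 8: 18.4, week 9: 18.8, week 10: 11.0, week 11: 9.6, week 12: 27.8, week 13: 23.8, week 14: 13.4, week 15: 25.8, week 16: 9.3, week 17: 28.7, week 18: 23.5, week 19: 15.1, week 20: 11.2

Weekly DD (7 × max(0, T̄ − 11.7)): 119.7, 61.6, 50.4, 37.1, 81.2, 89.6, 111.3, 46.9, 49.7, 0.0, 0.0, 112.7, 84.7, 11.9, 98.7, 0.0, 119.0, 82.6, 23.8, 0.0.
Season total = 1180.9 DD.
Complete generations = ⌊1180.9 / 207⌋ = 5.

5 generations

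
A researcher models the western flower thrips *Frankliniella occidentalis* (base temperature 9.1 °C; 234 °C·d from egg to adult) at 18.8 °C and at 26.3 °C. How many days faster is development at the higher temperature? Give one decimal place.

At 18.8 °C: 234 / (18.8 − 9.1) = 234 / 9.7 = 24.124 d.
At 26.3 °C: 234 / (26.3 − 9.1) = 234 / 17.2 = 13.605 d.
Difference = |24.124 − 13.605| = 10.519 ≈ 10.5 days.

10.5 days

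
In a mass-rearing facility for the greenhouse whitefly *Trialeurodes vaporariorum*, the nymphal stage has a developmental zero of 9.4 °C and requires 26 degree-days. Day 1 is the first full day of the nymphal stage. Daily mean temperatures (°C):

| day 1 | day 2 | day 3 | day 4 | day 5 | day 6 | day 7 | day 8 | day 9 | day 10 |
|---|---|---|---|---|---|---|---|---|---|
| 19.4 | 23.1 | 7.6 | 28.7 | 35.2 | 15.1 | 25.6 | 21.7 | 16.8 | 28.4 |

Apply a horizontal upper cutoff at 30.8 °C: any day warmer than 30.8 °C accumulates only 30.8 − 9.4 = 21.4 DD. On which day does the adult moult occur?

day 4

Daily DD above 9.4 °C (capped at 21.4): 10.0, 13.7, 0.0, 19.3, 21.4, 5.7, 16.2, 12.3, 7.4, 19.0.
Cumulative: 10.0, 23.7, 23.7, 43.0, 64.4, 70.1, 86.3, 98.6, 106.0, 125.0.
The total first reaches 26 DD on day 4.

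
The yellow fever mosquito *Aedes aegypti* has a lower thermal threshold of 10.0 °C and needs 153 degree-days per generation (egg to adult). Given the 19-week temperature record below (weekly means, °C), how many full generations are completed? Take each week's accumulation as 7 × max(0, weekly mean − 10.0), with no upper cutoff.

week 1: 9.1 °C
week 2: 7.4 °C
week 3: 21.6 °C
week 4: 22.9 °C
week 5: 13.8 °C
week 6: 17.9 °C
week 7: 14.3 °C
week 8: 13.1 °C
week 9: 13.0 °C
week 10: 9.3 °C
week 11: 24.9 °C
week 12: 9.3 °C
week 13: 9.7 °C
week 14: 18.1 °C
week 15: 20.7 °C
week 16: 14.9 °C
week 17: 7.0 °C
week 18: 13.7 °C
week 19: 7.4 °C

Weekly DD (7 × max(0, T̄ − 10.0)): 0.0, 0.0, 81.2, 90.3, 26.6, 55.3, 30.1, 21.7, 21.0, 0.0, 104.3, 0.0, 0.0, 56.7, 74.9, 34.3, 0.0, 25.9, 0.0.
Season total = 622.3 DD.
Complete generations = ⌊622.3 / 153⌋ = 4.

4 generations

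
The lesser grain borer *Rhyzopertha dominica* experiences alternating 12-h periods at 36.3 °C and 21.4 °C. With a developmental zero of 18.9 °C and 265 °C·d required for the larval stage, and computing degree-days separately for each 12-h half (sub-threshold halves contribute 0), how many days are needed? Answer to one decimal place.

26.6 days

Day half: max(0, 36.3 − 18.9) × 0.5 = 17.4 × 0.5 = 8.70 DD.
Night half: max(0, 21.4 − 18.9) × 0.5 = 2.5 × 0.5 = 1.25 DD.
Per 24 h: 9.95 DD/day.
Duration = 265 / 9.95 = 26.633 ≈ 26.6 days.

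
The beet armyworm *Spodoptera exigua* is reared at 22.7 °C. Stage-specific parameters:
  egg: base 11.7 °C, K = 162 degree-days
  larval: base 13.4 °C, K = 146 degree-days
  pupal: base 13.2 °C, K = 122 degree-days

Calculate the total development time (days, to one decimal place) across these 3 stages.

egg: 162 / (22.7 − 11.7) = 162 / 11.0 = 14.727 d.
larval: 146 / (22.7 − 13.4) = 146 / 9.3 = 15.699 d.
pupal: 122 / (22.7 − 13.2) = 122 / 9.5 = 12.842 d.
Sum = 43.268 ≈ 43.3 days.

43.3 days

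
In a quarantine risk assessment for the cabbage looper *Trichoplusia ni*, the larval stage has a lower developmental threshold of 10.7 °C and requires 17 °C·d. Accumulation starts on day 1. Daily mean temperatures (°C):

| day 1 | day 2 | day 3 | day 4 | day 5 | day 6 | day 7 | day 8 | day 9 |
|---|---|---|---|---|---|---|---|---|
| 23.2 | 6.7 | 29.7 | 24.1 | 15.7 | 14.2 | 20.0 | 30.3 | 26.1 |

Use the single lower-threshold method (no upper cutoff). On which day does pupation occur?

Daily DD above 10.7 °C: 12.5, 0.0, 19.0, 13.4, 5.0, 3.5, 9.3, 19.6, 15.4.
Cumulative: 12.5, 12.5, 31.5, 44.9, 49.9, 53.4, 62.7, 82.3, 97.7.
The total first reaches 17 DD on day 3.

day 3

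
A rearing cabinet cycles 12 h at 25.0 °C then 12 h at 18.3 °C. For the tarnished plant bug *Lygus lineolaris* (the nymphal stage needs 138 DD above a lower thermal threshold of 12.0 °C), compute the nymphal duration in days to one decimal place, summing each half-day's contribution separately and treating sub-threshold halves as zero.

Day half: max(0, 25.0 − 12.0) × 0.5 = 13.0 × 0.5 = 6.50 DD.
Night half: max(0, 18.3 − 12.0) × 0.5 = 6.3 × 0.5 = 3.15 DD.
Per 24 h: 9.65 DD/day.
Duration = 138 / 9.65 = 14.301 ≈ 14.3 days.

14.3 days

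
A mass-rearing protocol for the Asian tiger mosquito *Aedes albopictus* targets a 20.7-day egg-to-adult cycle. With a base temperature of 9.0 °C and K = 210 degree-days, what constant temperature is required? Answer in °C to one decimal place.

19.1 °C

Required daily accumulation = 210 / 20.7 = 10.145 DD/day.
T = T_base + 10.145 = 9.0 + 10.145 = 19.145 ≈ 19.1 °C.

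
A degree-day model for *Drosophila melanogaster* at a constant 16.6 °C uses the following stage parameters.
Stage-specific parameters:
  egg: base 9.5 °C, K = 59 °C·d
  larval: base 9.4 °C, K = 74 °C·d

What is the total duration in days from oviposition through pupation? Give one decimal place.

18.6 days

egg: 59 / (16.6 − 9.5) = 59 / 7.1 = 8.310 d.
larval: 74 / (16.6 − 9.4) = 74 / 7.2 = 10.278 d.
Sum = 18.588 ≈ 18.6 days.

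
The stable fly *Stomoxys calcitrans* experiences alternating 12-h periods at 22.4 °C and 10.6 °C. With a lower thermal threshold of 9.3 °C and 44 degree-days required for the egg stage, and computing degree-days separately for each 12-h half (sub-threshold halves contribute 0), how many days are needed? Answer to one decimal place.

6.1 days

Day half: max(0, 22.4 − 9.3) × 0.5 = 13.1 × 0.5 = 6.55 DD.
Night half: max(0, 10.6 − 9.3) × 0.5 = 1.3 × 0.5 = 0.65 DD.
Per 24 h: 7.20 DD/day.
Duration = 44 / 7.20 = 6.111 ≈ 6.1 days.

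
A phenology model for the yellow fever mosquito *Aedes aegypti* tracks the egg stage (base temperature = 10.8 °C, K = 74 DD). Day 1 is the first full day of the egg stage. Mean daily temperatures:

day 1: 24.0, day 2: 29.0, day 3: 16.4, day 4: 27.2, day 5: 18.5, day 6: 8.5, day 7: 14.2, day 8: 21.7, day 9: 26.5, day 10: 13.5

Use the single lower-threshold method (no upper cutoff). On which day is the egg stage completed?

Daily DD above 10.8 °C: 13.2, 18.2, 5.6, 16.4, 7.7, 0.0, 3.4, 10.9, 15.7, 2.7.
Cumulative: 13.2, 31.4, 37.0, 53.4, 61.1, 61.1, 64.5, 75.4, 91.1, 93.8.
The total first reaches 74 DD on day 8.

day 8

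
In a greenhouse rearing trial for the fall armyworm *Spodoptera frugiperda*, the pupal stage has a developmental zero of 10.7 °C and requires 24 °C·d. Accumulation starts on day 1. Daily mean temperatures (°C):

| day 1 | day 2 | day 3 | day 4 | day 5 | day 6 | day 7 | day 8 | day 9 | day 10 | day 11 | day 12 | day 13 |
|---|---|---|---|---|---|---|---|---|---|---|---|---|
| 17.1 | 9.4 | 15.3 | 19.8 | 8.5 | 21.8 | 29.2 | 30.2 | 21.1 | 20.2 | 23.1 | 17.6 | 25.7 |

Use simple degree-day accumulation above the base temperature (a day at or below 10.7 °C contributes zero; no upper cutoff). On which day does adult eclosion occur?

day 6

Daily DD above 10.7 °C: 6.4, 0.0, 4.6, 9.1, 0.0, 11.1, 18.5, 19.5, 10.4, 9.5, 12.4, 6.9, 15.0.
Cumulative: 6.4, 6.4, 11.0, 20.1, 20.1, 31.2, 49.7, 69.2, 79.6, 89.1, 101.5, 108.4, 123.4.
The total first reaches 24 DD on day 6.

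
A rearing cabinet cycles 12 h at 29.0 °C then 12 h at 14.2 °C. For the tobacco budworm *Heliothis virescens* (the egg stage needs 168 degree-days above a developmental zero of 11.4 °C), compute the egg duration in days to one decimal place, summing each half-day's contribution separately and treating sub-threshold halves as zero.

16.5 days

Day half: max(0, 29.0 − 11.4) × 0.5 = 17.6 × 0.5 = 8.80 DD.
Night half: max(0, 14.2 − 11.4) × 0.5 = 2.8 × 0.5 = 1.40 DD.
Per 24 h: 10.20 DD/day.
Duration = 168 / 10.20 = 16.471 ≈ 16.5 days.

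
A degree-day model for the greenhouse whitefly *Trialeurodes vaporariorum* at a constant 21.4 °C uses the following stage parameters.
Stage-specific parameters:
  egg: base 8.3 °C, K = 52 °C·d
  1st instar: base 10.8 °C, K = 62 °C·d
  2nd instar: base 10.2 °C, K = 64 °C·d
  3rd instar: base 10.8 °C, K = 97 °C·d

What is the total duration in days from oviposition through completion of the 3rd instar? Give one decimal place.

24.7 days

egg: 52 / (21.4 − 8.3) = 52 / 13.1 = 3.969 d.
1st instar: 62 / (21.4 − 10.8) = 62 / 10.6 = 5.849 d.
2nd instar: 64 / (21.4 − 10.2) = 64 / 11.2 = 5.714 d.
3rd instar: 97 / (21.4 − 10.8) = 97 / 10.6 = 9.151 d.
Sum = 24.684 ≈ 24.7 days.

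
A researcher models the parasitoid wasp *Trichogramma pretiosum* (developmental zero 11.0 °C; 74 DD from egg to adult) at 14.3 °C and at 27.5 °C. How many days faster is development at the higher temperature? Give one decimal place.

At 14.3 °C: 74 / (14.3 − 11.0) = 74 / 3.3 = 22.424 d.
At 27.5 °C: 74 / (27.5 − 11.0) = 74 / 16.5 = 4.485 d.
Difference = |22.424 − 4.485| = 17.939 ≈ 17.9 days.

17.9 days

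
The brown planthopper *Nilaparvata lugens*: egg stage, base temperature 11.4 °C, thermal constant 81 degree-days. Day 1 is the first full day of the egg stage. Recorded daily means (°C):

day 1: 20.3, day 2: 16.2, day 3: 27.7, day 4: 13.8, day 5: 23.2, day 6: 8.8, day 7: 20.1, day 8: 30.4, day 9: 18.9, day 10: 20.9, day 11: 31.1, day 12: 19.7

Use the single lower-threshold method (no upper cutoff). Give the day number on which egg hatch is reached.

day 10

Daily DD above 11.4 °C: 8.9, 4.8, 16.3, 2.4, 11.8, 0.0, 8.7, 19.0, 7.5, 9.5, 19.7, 8.3.
Cumulative: 8.9, 13.7, 30.0, 32.4, 44.2, 44.2, 52.9, 71.9, 79.4, 88.9, 108.6, 116.9.
The total first reaches 81 DD on day 10.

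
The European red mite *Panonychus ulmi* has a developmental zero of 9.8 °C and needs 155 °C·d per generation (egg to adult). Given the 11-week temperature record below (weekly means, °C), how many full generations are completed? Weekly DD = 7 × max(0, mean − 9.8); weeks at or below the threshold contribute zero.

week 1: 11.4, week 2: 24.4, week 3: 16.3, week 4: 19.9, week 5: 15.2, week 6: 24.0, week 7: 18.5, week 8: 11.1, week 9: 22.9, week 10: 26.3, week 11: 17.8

4 generations

Weekly DD (7 × max(0, T̄ − 9.8)): 11.2, 102.2, 45.5, 70.7, 37.8, 99.4, 60.9, 9.1, 91.7, 115.5, 56.0.
Season total = 700.0 DD.
Complete generations = ⌊700.0 / 155⌋ = 4.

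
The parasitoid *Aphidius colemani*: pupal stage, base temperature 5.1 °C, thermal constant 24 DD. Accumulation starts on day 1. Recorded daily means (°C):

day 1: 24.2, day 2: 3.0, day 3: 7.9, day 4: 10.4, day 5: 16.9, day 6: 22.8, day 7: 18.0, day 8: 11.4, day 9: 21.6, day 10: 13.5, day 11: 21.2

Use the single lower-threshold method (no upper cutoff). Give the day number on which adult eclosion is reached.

Daily DD above 5.1 °C: 19.1, 0.0, 2.8, 5.3, 11.8, 17.7, 12.9, 6.3, 16.5, 8.4, 16.1.
Cumulative: 19.1, 19.1, 21.9, 27.2, 39.0, 56.7, 69.6, 75.9, 92.4, 100.8, 116.9.
The total first reaches 24 DD on day 4.

day 4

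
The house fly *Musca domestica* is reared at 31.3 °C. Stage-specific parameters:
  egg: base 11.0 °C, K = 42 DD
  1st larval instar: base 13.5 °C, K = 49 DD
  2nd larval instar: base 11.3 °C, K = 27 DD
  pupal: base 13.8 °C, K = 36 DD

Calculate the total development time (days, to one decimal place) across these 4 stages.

8.2 days

egg: 42 / (31.3 − 11.0) = 42 / 20.3 = 2.069 d.
1st larval instar: 49 / (31.3 − 13.5) = 49 / 17.8 = 2.753 d.
2nd larval instar: 27 / (31.3 − 11.3) = 27 / 20.0 = 1.350 d.
pupal: 36 / (31.3 − 13.8) = 36 / 17.5 = 2.057 d.
Sum = 8.229 ≈ 8.2 days.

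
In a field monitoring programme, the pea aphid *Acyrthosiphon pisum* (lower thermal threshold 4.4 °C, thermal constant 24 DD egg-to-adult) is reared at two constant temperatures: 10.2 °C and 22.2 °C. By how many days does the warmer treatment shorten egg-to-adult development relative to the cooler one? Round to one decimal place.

At 10.2 °C: 24 / (10.2 − 4.4) = 24 / 5.8 = 4.138 d.
At 22.2 °C: 24 / (22.2 − 4.4) = 24 / 17.8 = 1.348 d.
Difference = |4.138 − 1.348| = 2.790 ≈ 2.8 days.

2.8 days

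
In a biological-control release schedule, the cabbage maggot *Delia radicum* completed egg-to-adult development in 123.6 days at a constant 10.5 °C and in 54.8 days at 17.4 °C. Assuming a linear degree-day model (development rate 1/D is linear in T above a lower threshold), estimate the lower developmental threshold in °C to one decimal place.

Under the model K = D·(T − T_b), so D₁·(T₁ − T_b) = D₂·(T₂ − T_b).
123.6·(10.5 − T_b) = 54.8·(17.4 − T_b)
T_b = (123.6·10.5 − 54.8·17.4) / (123.6 − 54.8) = 344.28 / 68.8 = 5.004 °C ≈ 5.0 °C.

5.0 °C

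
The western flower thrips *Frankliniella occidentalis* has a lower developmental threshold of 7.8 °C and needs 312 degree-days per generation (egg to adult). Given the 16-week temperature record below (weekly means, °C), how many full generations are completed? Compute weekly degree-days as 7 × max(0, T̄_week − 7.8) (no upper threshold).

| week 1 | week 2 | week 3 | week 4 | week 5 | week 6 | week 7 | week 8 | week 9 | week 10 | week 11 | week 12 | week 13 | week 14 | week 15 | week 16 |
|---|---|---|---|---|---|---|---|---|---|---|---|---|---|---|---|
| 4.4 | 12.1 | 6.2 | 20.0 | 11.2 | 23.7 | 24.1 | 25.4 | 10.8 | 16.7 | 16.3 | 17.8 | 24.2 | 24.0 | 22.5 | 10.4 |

3 generations

Weekly DD (7 × max(0, T̄ − 7.8)): 0.0, 30.1, 0.0, 85.4, 23.8, 111.3, 114.1, 123.2, 21.0, 62.3, 59.5, 70.0, 114.8, 113.4, 102.9, 18.2.
Season total = 1050.0 DD.
Complete generations = ⌊1050.0 / 312⌋ = 3.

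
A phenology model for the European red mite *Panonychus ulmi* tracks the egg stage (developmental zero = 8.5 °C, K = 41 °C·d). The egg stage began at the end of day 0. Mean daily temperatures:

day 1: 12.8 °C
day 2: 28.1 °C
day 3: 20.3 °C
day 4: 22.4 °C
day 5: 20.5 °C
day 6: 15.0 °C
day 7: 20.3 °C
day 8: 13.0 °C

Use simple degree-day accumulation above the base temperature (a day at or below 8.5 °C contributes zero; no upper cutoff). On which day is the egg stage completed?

Daily DD above 8.5 °C: 4.3, 19.6, 11.8, 13.9, 12.0, 6.5, 11.8, 4.5.
Cumulative: 4.3, 23.9, 35.7, 49.6, 61.6, 68.1, 79.9, 84.4.
The total first reaches 41 DD on day 4.

day 4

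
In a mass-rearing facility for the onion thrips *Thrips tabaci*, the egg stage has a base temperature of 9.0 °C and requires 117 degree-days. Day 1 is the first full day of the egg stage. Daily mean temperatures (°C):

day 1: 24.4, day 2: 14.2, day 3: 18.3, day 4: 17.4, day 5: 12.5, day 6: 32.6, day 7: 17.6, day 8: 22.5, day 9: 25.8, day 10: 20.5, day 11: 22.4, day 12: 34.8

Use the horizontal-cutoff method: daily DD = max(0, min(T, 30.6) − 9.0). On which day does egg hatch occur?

Daily DD above 9.0 °C (capped at 21.6): 15.4, 5.2, 9.3, 8.4, 3.5, 21.6, 8.6, 13.5, 16.8, 11.5, 13.4, 21.6.
Cumulative: 15.4, 20.6, 29.9, 38.3, 41.8, 63.4, 72.0, 85.5, 102.3, 113.8, 127.2, 148.8.
The total first reaches 117 DD on day 11.

day 11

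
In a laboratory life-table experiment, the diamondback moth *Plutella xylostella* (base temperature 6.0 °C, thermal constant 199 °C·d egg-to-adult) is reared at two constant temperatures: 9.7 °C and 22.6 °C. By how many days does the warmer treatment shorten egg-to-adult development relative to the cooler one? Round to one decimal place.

At 9.7 °C: 199 / (9.7 − 6.0) = 199 / 3.7 = 53.784 d.
At 22.6 °C: 199 / (22.6 − 6.0) = 199 / 16.6 = 11.988 d.
Difference = |53.784 − 11.988| = 41.796 ≈ 41.8 days.

41.8 days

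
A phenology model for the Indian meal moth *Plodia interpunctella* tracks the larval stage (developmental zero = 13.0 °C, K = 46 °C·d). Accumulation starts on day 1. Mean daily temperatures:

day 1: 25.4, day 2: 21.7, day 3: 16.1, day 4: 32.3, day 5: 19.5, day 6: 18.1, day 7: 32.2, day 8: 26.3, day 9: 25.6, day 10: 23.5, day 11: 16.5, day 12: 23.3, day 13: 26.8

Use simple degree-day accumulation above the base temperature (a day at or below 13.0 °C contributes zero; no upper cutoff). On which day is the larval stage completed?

day 5

Daily DD above 13.0 °C: 12.4, 8.7, 3.1, 19.3, 6.5, 5.1, 19.2, 13.3, 12.6, 10.5, 3.5, 10.3, 13.8.
Cumulative: 12.4, 21.1, 24.2, 43.5, 50.0, 55.1, 74.3, 87.6, 100.2, 110.7, 114.2, 124.5, 138.3.
The total first reaches 46 DD on day 5.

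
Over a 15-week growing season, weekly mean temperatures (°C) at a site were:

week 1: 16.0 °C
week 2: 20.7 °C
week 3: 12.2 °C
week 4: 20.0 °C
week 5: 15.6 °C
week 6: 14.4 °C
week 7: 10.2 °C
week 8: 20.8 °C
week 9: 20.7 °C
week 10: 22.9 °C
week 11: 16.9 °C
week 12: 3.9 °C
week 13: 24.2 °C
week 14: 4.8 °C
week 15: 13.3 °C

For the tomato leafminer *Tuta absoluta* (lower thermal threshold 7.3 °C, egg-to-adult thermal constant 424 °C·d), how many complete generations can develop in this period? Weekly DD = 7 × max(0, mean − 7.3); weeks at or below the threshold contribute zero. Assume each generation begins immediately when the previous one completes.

Weekly DD (7 × max(0, T̄ − 7.3)): 60.9, 93.8, 34.3, 88.9, 58.1, 49.7, 20.3, 94.5, 93.8, 109.2, 67.2, 0.0, 118.3, 0.0, 42.0.
Season total = 931.0 DD.
Complete generations = ⌊931.0 / 424⌋ = 2.

2 generations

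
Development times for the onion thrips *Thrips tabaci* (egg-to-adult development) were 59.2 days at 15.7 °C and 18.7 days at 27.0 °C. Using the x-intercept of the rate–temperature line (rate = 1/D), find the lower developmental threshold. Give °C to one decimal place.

10.5 °C

Linear rate model ⇒ the product D·(T − T_b) is constant across temperatures.
59.2·(15.7 − T_b) = 18.7·(27.0 − T_b)
T_b = (59.2·15.7 − 18.7·27.0) / (59.2 − 18.7) = 424.54 / 40.5 = 10.482 °C ≈ 10.5 °C.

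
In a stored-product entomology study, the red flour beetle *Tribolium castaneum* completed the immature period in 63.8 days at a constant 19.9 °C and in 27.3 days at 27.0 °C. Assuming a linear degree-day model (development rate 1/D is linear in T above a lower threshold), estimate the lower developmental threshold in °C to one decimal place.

Equal thermal constants: D₁(T₁ − T_b) = D₂(T₂ − T_b).
63.8·(19.9 − T_b) = 27.3·(27.0 − T_b)
T_b = (63.8·19.9 − 27.3·27.0) / (63.8 − 27.3) = 532.52 / 36.5 = 14.590 °C ≈ 14.6 °C.

14.6 °C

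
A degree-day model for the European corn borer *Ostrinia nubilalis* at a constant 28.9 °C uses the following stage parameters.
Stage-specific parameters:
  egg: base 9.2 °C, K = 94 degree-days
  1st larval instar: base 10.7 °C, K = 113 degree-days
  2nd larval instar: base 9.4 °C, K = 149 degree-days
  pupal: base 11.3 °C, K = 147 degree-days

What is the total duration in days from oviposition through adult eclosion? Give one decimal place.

27.0 days

egg: 94 / (28.9 − 9.2) = 94 / 19.7 = 4.772 d.
1st larval instar: 113 / (28.9 − 10.7) = 113 / 18.2 = 6.209 d.
2nd larval instar: 149 / (28.9 − 9.4) = 149 / 19.5 = 7.641 d.
pupal: 147 / (28.9 − 11.3) = 147 / 17.6 = 8.352 d.
Sum = 26.974 ≈ 27.0 days.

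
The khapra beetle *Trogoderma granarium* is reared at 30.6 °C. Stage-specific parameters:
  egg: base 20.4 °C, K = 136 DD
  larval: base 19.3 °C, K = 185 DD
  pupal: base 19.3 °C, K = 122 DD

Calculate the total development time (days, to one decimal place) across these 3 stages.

egg: 136 / (30.6 − 20.4) = 136 / 10.2 = 13.333 d.
larval: 185 / (30.6 − 19.3) = 185 / 11.3 = 16.372 d.
pupal: 122 / (30.6 − 19.3) = 122 / 11.3 = 10.796 d.
Sum = 40.501 ≈ 40.5 days.

40.5 days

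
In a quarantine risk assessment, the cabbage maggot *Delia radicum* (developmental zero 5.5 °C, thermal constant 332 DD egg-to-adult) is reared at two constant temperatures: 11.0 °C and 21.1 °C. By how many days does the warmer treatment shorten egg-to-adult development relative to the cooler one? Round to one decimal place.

39.1 days

At 11.0 °C: 332 / (11.0 − 5.5) = 332 / 5.5 = 60.364 d.
At 21.1 °C: 332 / (21.1 − 5.5) = 332 / 15.6 = 21.282 d.
Difference = |60.364 − 21.282| = 39.082 ≈ 39.1 days.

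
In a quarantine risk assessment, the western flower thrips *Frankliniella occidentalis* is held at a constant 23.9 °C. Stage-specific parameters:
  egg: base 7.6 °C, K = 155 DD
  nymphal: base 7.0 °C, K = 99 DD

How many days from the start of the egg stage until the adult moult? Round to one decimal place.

15.4 days

egg: 155 / (23.9 − 7.6) = 155 / 16.3 = 9.509 d.
nymphal: 99 / (23.9 − 7.0) = 99 / 16.9 = 5.858 d.
Sum = 15.367 ≈ 15.4 days.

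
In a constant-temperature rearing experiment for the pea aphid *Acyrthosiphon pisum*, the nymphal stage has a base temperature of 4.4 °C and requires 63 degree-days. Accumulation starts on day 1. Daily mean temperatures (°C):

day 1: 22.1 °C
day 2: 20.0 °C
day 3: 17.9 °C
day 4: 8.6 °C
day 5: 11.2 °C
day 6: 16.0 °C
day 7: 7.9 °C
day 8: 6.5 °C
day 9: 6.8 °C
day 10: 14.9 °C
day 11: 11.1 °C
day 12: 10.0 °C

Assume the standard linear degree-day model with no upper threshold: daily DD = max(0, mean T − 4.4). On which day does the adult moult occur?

Daily DD above 4.4 °C: 17.7, 15.6, 13.5, 4.2, 6.8, 11.6, 3.5, 2.1, 2.4, 10.5, 6.7, 5.6.
Cumulative: 17.7, 33.3, 46.8, 51.0, 57.8, 69.4, 72.9, 75.0, 77.4, 87.9, 94.6, 100.2.
The total first reaches 63 DD on day 6.

day 6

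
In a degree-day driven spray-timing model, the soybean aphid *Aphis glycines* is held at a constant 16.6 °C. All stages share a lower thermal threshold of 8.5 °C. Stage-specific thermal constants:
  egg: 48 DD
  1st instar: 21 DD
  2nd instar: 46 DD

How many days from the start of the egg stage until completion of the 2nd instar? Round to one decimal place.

Daily accumulation at 16.6 °C = 16.6 − 8.5 = 8.1 DD/day.
Total K = 48 + 21 + 46 = 115 DD.
Total duration = 115 / 8.1 = 14.198 ≈ 14.2 days.

14.2 days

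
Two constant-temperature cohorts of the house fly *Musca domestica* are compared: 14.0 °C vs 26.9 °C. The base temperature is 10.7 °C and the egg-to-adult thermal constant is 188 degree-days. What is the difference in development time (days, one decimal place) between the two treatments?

45.4 days

At 14.0 °C: 188 / (14.0 − 10.7) = 188 / 3.3 = 56.970 d.
At 26.9 °C: 188 / (26.9 − 10.7) = 188 / 16.2 = 11.605 d.
Difference = |56.970 − 11.605| = 45.365 ≈ 45.4 days.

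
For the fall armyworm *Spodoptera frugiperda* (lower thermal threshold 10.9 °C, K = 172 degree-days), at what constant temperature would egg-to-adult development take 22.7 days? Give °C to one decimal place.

18.5 °C

Required daily accumulation = 172 / 22.7 = 7.577 DD/day.
T = T_base + 7.577 = 10.9 + 7.577 = 18.477 ≈ 18.5 °C.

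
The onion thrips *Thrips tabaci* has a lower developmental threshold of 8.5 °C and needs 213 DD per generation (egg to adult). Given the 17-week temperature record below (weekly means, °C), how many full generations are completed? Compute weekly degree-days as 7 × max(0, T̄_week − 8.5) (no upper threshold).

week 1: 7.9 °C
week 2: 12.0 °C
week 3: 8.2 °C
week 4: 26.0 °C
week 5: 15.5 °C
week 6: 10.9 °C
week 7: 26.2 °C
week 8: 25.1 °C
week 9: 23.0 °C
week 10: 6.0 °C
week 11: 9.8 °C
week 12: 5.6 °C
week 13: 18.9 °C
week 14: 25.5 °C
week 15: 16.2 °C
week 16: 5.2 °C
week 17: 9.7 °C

Weekly DD (7 × max(0, T̄ − 8.5)): 0.0, 24.5, 0.0, 122.5, 49.0, 16.8, 123.9, 116.2, 101.5, 0.0, 9.1, 0.0, 72.8, 119.0, 53.9, 0.0, 8.4.
Season total = 817.6 DD.
Complete generations = ⌊817.6 / 213⌋ = 3.

3 generations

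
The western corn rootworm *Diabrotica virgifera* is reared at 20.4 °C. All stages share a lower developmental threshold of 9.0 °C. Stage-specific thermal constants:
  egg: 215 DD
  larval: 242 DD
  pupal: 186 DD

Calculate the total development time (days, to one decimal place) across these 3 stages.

Daily accumulation at 20.4 °C = 20.4 − 9.0 = 11.4 DD/day.
Total K = 215 + 242 + 186 = 643 DD.
Total duration = 643 / 11.4 = 56.404 ≈ 56.4 days.

56.4 days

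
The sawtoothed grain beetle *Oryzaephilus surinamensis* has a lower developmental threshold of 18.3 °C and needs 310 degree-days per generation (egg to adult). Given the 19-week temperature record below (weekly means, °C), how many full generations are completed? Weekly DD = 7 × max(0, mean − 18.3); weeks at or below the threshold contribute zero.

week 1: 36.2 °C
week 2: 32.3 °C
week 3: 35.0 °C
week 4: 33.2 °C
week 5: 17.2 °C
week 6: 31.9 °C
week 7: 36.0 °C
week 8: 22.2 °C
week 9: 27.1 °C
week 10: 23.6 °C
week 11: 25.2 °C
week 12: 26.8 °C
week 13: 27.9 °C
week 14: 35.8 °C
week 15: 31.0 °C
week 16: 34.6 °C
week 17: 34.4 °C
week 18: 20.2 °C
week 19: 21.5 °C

4 generations

Weekly DD (7 × max(0, T̄ − 18.3)): 125.3, 98.0, 116.9, 104.3, 0.0, 95.2, 123.9, 27.3, 61.6, 37.1, 48.3, 59.5, 67.2, 122.5, 88.9, 114.1, 112.7, 13.3, 22.4.
Season total = 1438.5 DD.
Complete generations = ⌊1438.5 / 310⌋ = 4.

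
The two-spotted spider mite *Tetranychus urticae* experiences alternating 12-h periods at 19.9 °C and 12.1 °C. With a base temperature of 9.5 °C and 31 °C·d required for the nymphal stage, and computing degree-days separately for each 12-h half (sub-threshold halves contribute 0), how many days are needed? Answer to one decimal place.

Day half: max(0, 19.9 − 9.5) × 0.5 = 10.4 × 0.5 = 5.20 DD.
Night half: max(0, 12.1 − 9.5) × 0.5 = 2.6 × 0.5 = 1.30 DD.
Per 24 h: 6.50 DD/day.
Duration = 31 / 6.50 = 4.769 ≈ 4.8 days.

4.8 days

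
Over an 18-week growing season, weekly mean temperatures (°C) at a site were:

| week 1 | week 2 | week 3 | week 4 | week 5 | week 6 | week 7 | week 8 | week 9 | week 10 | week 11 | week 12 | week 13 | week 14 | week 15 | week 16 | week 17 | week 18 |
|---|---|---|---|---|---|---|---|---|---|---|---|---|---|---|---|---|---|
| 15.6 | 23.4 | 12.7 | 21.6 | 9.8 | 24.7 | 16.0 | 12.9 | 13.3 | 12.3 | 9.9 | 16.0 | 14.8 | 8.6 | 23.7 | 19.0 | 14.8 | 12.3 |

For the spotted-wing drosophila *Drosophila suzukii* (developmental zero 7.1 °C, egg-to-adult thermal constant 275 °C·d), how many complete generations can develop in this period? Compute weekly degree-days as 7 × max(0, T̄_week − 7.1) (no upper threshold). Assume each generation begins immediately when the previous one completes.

3 generations

Weekly DD (7 × max(0, T̄ − 7.1)): 59.5, 114.1, 39.2, 101.5, 18.9, 123.2, 62.3, 40.6, 43.4, 36.4, 19.6, 62.3, 53.9, 10.5, 116.2, 83.3, 53.9, 36.4.
Season total = 1075.2 DD.
Complete generations = ⌊1075.2 / 275⌋ = 3.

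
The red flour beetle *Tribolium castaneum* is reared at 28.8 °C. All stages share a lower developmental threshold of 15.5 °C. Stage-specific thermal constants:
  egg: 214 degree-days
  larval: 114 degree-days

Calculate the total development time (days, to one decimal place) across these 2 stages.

Daily accumulation at 28.8 °C = 28.8 − 15.5 = 13.3 DD/day.
Total K = 214 + 114 = 328 DD.
Total duration = 328 / 13.3 = 24.662 ≈ 24.7 days.

24.7 days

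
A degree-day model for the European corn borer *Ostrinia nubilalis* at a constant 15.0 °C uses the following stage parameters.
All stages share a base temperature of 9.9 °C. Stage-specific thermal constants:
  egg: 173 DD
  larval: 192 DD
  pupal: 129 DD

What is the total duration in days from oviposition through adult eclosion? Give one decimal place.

96.9 days

Daily accumulation at 15.0 °C = 15.0 − 9.9 = 5.1 DD/day.
Total K = 173 + 192 + 129 = 494 DD.
Total duration = 494 / 5.1 = 96.863 ≈ 96.9 days.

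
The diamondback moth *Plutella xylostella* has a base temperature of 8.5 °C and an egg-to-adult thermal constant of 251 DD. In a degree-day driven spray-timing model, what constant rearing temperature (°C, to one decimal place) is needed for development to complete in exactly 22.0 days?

Required daily accumulation = 251 / 22.0 = 11.409 DD/day.
T = T_base + 11.409 = 8.5 + 11.409 = 19.909 ≈ 19.9 °C.

19.9 °C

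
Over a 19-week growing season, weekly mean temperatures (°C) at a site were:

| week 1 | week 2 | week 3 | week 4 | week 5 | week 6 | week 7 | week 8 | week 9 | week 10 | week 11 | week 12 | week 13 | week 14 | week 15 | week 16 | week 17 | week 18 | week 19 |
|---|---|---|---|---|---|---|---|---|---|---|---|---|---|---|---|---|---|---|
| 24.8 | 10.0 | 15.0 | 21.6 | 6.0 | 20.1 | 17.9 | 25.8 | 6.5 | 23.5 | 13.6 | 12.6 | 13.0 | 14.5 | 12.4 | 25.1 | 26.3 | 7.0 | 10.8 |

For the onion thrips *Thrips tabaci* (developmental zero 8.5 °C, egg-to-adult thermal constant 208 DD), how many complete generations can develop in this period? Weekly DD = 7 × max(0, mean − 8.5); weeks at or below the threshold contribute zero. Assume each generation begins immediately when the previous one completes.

Weekly DD (7 × max(0, T̄ − 8.5)): 114.1, 10.5, 45.5, 91.7, 0.0, 81.2, 65.8, 121.1, 0.0, 105.0, 35.7, 28.7, 31.5, 42.0, 27.3, 116.2, 124.6, 0.0, 16.1.
Season total = 1057.0 DD.
Complete generations = ⌊1057.0 / 208⌋ = 5.

5 generations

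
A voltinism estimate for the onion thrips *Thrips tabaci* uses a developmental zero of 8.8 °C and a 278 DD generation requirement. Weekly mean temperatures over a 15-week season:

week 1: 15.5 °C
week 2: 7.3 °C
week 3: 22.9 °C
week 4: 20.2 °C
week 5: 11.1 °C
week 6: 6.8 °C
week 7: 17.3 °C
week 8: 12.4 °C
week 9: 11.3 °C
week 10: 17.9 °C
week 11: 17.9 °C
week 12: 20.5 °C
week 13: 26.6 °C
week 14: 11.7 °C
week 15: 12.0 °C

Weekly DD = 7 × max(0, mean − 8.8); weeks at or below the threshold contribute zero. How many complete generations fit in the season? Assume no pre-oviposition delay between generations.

Weekly DD (7 × max(0, T̄ − 8.8)): 46.9, 0.0, 98.7, 79.8, 16.1, 0.0, 59.5, 25.2, 17.5, 63.7, 63.7, 81.9, 124.6, 20.3, 22.4.
Season total = 720.3 DD.
Complete generations = ⌊720.3 / 278⌋ = 2.

2 generations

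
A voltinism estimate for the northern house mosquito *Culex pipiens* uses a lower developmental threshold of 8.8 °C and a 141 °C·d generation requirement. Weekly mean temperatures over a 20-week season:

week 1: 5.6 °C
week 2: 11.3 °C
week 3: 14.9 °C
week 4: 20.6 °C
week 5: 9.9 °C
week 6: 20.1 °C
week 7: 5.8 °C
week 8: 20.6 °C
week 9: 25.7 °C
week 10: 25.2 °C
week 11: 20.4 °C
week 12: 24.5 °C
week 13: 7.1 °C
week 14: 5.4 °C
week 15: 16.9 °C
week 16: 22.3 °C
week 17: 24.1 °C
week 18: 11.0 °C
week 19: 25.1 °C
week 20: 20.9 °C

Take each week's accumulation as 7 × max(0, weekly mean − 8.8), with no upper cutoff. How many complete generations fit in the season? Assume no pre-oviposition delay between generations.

Weekly DD (7 × max(0, T̄ − 8.8)): 0.0, 17.5, 42.7, 82.6, 7.7, 79.1, 0.0, 82.6, 118.3, 114.8, 81.2, 109.9, 0.0, 0.0, 56.7, 94.5, 107.1, 15.4, 114.1, 84.7.
Season total = 1208.9 DD.
Complete generations = ⌊1208.9 / 141⌋ = 8.

8 generations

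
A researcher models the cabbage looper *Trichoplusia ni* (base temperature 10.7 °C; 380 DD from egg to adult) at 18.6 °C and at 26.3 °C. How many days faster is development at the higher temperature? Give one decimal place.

23.7 days

At 18.6 °C: 380 / (18.6 − 10.7) = 380 / 7.9 = 48.101 d.
At 26.3 °C: 380 / (26.3 − 10.7) = 380 / 15.6 = 24.359 d.
Difference = |48.101 − 24.359| = 23.742 ≈ 23.7 days.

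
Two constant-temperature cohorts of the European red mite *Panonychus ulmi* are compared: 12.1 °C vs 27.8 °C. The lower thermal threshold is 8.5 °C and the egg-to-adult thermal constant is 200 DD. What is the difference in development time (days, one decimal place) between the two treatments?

45.2 days

At 12.1 °C: 200 / (12.1 − 8.5) = 200 / 3.6 = 55.556 d.
At 27.8 °C: 200 / (27.8 − 8.5) = 200 / 19.3 = 10.363 d.
Difference = |55.556 − 10.363| = 45.193 ≈ 45.2 days.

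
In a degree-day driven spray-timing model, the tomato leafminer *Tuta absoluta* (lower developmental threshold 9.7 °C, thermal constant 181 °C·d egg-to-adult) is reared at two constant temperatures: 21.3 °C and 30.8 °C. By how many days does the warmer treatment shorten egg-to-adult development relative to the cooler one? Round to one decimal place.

7.0 days

At 21.3 °C: 181 / (21.3 − 9.7) = 181 / 11.6 = 15.603 d.
At 30.8 °C: 181 / (30.8 − 9.7) = 181 / 21.1 = 8.578 d.
Difference = |15.603 − 8.578| = 7.025 ≈ 7.0 days.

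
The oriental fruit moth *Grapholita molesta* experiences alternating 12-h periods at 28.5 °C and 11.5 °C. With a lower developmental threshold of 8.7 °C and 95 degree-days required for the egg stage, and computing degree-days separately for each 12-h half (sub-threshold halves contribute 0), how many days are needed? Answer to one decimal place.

8.4 days

Day half: max(0, 28.5 − 8.7) × 0.5 = 19.8 × 0.5 = 9.90 DD.
Night half: max(0, 11.5 − 8.7) × 0.5 = 2.8 × 0.5 = 1.40 DD.
Per 24 h: 11.30 DD/day.
Duration = 95 / 11.30 = 8.407 ≈ 8.4 days.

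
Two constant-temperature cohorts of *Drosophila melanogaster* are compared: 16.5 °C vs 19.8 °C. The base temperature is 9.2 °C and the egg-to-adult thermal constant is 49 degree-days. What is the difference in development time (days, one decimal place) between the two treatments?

At 16.5 °C: 49 / (16.5 − 9.2) = 49 / 7.3 = 6.712 d.
At 19.8 °C: 49 / (19.8 − 9.2) = 49 / 10.6 = 4.623 d.
Difference = |6.712 − 4.623| = 2.090 ≈ 2.1 days.

2.1 days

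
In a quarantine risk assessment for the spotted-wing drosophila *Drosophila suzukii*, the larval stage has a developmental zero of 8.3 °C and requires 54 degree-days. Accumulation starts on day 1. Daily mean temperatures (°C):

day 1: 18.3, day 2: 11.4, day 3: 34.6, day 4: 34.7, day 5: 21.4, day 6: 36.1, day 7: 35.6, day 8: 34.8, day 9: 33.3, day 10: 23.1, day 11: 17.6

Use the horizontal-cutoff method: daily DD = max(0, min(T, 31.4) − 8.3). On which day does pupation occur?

day 4

Daily DD above 8.3 °C (capped at 23.1): 10.0, 3.1, 23.1, 23.1, 13.1, 23.1, 23.1, 23.1, 23.1, 14.8, 9.3.
Cumulative: 10.0, 13.1, 36.2, 59.3, 72.4, 95.5, 118.6, 141.7, 164.8, 179.6, 188.9.
The total first reaches 54 DD on day 4.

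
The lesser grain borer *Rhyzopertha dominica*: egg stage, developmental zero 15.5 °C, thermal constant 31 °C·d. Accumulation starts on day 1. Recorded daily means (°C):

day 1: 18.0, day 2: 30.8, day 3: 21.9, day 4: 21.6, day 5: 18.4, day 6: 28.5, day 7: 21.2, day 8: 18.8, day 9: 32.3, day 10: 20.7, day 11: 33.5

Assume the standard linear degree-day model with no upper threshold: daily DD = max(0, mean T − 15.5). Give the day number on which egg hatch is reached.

day 5

Daily DD above 15.5 °C: 2.5, 15.3, 6.4, 6.1, 2.9, 13.0, 5.7, 3.3, 16.8, 5.2, 18.0.
Cumulative: 2.5, 17.8, 24.2, 30.3, 33.2, 46.2, 51.9, 55.2, 72.0, 77.2, 95.2.
The total first reaches 31 DD on day 5.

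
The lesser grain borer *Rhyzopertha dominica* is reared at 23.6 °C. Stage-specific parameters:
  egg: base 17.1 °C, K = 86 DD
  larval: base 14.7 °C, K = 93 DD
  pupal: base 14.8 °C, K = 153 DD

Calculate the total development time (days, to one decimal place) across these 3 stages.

egg: 86 / (23.6 − 17.1) = 86 / 6.5 = 13.231 d.
larval: 93 / (23.6 − 14.7) = 93 / 8.9 = 10.449 d.
pupal: 153 / (23.6 − 14.8) = 153 / 8.8 = 17.386 d.
Sum = 41.067 ≈ 41.1 days.

41.1 days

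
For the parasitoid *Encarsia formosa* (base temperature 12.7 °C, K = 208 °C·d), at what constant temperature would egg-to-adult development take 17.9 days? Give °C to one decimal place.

Required daily accumulation = 208 / 17.9 = 11.620 DD/day.
T = T_base + 11.620 = 12.7 + 11.620 = 24.320 ≈ 24.3 °C.

24.3 °C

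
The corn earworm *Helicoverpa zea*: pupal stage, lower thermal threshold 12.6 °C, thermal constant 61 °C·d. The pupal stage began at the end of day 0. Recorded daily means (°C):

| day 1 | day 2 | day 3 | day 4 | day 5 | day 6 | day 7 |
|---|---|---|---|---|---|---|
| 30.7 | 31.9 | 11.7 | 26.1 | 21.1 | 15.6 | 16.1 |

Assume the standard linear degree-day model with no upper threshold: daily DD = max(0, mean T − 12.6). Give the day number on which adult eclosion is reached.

day 6

Daily DD above 12.6 °C: 18.1, 19.3, 0.0, 13.5, 8.5, 3.0, 3.5.
Cumulative: 18.1, 37.4, 37.4, 50.9, 59.4, 62.4, 65.9.
The total first reaches 61 DD on day 6.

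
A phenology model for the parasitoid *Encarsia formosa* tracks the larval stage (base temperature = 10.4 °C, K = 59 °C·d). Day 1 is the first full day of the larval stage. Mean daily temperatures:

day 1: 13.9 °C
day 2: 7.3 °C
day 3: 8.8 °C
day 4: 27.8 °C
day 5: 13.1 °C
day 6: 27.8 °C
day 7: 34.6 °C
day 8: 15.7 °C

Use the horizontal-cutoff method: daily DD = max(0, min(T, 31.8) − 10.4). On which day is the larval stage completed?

Daily DD above 10.4 °C (capped at 21.4): 3.5, 0.0, 0.0, 17.4, 2.7, 17.4, 21.4, 5.3.
Cumulative: 3.5, 3.5, 3.5, 20.9, 23.6, 41.0, 62.4, 67.7.
The total first reaches 59 DD on day 7.

day 7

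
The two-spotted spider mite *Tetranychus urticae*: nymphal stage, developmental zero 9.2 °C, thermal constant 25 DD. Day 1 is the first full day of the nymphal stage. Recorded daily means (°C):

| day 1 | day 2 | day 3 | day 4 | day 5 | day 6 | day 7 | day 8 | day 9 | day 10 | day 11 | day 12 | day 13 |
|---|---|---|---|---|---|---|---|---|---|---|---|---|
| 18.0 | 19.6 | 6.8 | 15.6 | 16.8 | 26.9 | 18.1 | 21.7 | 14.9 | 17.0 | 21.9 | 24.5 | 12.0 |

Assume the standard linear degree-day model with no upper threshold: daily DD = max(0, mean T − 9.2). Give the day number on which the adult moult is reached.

Daily DD above 9.2 °C: 8.8, 10.4, 0.0, 6.4, 7.6, 17.7, 8.9, 12.5, 5.7, 7.8, 12.7, 15.3, 2.8.
Cumulative: 8.8, 19.2, 19.2, 25.6, 33.2, 50.9, 59.8, 72.3, 78.0, 85.8, 98.5, 113.8, 116.6.
The total first reaches 25 DD on day 4.

day 4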